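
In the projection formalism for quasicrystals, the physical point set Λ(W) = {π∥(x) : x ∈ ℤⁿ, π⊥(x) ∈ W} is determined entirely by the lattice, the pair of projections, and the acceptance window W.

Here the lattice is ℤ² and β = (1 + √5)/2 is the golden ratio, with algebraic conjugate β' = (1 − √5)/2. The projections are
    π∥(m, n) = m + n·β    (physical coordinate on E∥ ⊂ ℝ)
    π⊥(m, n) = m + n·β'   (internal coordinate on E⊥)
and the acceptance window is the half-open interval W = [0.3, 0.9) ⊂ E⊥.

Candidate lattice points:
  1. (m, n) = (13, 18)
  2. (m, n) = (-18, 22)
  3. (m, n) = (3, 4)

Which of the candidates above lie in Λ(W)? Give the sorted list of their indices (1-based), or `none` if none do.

3

Numerically β ≈ 1.61803 and β' = −1/β ≈ -0.61803.
#1 (13,18): internal coord 13 + (18)·β' = +1.87539; +1.87539 ∉ [0.3, 0.9) → out
#2 (-18,22): internal coord -18 + (22)·β' = -31.59675; -31.59675 ∉ [0.3, 0.9) → out
#3 (3,4): internal coord 3 + (4)·β' = +0.52786; +0.52786 ∈ [0.3, 0.9) → IN Λ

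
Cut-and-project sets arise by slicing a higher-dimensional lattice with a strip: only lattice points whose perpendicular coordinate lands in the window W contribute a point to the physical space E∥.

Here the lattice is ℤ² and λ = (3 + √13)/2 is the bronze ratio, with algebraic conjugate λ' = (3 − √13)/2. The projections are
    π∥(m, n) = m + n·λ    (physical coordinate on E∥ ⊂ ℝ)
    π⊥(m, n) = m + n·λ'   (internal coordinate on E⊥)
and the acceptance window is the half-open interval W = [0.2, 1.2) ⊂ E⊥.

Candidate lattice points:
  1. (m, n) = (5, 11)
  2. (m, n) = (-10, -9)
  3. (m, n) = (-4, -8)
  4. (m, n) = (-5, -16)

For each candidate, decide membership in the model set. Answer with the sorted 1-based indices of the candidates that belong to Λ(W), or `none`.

none

λ' = (3−√13)/2 ≈ -0.302776.
candidate 1: (m,n)=(5,11) → π∥ = 5+11·λ ≈ 41.330532, π⊥ = 5+11·λ' ≈ 1.669468 ∉ [0.2, 1.2) ⇒ out
candidate 2: (m,n)=(-10,-9) → π∥ = -10-9·λ ≈ -39.724981, π⊥ = -10-9·λ' ≈ -7.275019 ∉ [0.2, 1.2) ⇒ out
candidate 3: (m,n)=(-4,-8) → π∥ = -4-8·λ ≈ -30.422205, π⊥ = -4-8·λ' ≈ -1.577795 ∉ [0.2, 1.2) ⇒ out
candidate 4: (m,n)=(-5,-16) → π∥ = -5-16·λ ≈ -57.844410, π⊥ = -5-16·λ' ≈ -0.155590 ∉ [0.2, 1.2) ⇒ out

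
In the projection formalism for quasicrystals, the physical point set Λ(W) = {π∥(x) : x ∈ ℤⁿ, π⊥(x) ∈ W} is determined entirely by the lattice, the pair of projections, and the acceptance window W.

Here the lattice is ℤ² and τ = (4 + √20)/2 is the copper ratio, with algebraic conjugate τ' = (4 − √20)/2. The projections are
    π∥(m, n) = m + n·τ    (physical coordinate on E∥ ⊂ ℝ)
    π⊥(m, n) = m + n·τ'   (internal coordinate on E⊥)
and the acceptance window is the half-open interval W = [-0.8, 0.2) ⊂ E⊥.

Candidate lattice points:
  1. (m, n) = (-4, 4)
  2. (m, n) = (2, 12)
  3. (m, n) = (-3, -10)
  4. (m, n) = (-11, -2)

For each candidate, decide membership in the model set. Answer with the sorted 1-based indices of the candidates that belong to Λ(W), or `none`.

3

τ' = (4−√20)/2 ≈ -0.23607.
[1] lift (-4,4): star map gives -4.94427; window check -0.8 ≤ -4.94427 < 0.2 is false → out
[2] lift (2,12): star map gives -0.83282; window check -0.8 ≤ -0.83282 < 0.2 is false → out
[3] lift (-3,-10): star map gives -0.63932; window check -0.8 ≤ -0.63932 < 0.2 is true → IN Λ
[4] lift (-11,-2): star map gives -10.52786; window check -0.8 ≤ -10.52786 < 0.2 is false → out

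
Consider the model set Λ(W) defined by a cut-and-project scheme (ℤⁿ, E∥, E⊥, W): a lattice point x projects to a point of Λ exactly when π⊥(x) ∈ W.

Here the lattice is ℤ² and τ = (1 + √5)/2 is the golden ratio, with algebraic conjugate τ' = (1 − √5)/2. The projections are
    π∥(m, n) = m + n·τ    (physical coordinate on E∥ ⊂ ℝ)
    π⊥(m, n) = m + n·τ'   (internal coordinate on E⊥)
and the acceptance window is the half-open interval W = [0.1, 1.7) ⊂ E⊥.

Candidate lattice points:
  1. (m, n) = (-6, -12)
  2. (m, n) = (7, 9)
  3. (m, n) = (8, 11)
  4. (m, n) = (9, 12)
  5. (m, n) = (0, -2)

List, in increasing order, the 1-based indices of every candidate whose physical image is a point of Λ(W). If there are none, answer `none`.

τ' = (1−√5)/2 ≈ -0.6180.
candidate 1: (m,n)=(-6,-12) → π∥ = -6-12·τ ≈ -25.4164, π⊥ = -6-12·τ' ≈ 1.4164 ∈ [0.1, 1.7) ⇒ IN Λ
candidate 2: (m,n)=(7,9) → π∥ = 7+9·τ ≈ 21.5623, π⊥ = 7+9·τ' ≈ 1.4377 ∈ [0.1, 1.7) ⇒ IN Λ
candidate 3: (m,n)=(8,11) → π∥ = 8+11·τ ≈ 25.7984, π⊥ = 8+11·τ' ≈ 1.2016 ∈ [0.1, 1.7) ⇒ IN Λ
candidate 4: (m,n)=(9,12) → π∥ = 9+12·τ ≈ 28.4164, π⊥ = 9+12·τ' ≈ 1.5836 ∈ [0.1, 1.7) ⇒ IN Λ
candidate 5: (m,n)=(0,-2) → π∥ = 0-2·τ ≈ -3.2361, π⊥ = 0-2·τ' ≈ 1.2361 ∈ [0.1, 1.7) ⇒ IN Λ

1, 2, 3, 4, 5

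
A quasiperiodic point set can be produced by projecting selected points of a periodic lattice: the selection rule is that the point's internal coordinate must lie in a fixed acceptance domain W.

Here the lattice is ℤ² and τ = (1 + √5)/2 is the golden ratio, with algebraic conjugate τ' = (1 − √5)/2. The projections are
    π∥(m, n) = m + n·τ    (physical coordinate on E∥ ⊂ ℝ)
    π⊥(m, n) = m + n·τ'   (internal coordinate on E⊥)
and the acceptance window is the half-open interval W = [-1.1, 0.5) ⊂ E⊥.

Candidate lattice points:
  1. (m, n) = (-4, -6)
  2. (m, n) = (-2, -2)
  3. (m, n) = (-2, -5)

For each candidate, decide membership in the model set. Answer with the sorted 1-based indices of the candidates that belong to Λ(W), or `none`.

Compute τ' = (1−√5)/2 = -0.618034, so π⊥(m,n) = m -0.618034·n.
[1] lift (-4,-6): star map gives -0.291796; window check -1.1 ≤ -0.291796 < 0.5 is true → IN Λ
[2] lift (-2,-2): star map gives -0.763932; window check -1.1 ≤ -0.763932 < 0.5 is true → IN Λ
[3] lift (-2,-5): star map gives 1.090170; window check -1.1 ≤ 1.090170 < 0.5 is false → out

1, 2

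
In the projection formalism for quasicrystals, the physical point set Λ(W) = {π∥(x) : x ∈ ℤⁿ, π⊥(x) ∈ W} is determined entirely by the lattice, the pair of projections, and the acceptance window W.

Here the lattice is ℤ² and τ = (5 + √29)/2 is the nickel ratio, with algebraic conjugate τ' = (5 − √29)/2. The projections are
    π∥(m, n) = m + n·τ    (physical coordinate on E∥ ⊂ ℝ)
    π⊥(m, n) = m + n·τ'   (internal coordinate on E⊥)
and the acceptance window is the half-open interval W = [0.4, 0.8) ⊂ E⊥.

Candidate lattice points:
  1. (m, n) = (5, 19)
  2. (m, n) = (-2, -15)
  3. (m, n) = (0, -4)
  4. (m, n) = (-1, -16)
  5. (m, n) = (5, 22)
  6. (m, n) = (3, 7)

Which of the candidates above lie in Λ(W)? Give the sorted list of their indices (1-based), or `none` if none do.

Numerically τ ≈ 5.19258 and τ' = −1/τ ≈ -0.19258.
candidate 1: (m,n)=(5,19) → π∥ = 5+19·τ ≈ 103.65907, π⊥ = 5+19·τ' ≈ 1.34093 ∉ [0.4, 0.8) ⇒ out
candidate 2: (m,n)=(-2,-15) → π∥ = -2-15·τ ≈ -79.88874, π⊥ = -2-15·τ' ≈ 0.88874 ∉ [0.4, 0.8) ⇒ out
candidate 3: (m,n)=(0,-4) → π∥ = 0-4·τ ≈ -20.77033, π⊥ = 0-4·τ' ≈ 0.77033 ∈ [0.4, 0.8) ⇒ IN Λ
candidate 4: (m,n)=(-1,-16) → π∥ = -1-16·τ ≈ -84.08132, π⊥ = -1-16·τ' ≈ 2.08132 ∉ [0.4, 0.8) ⇒ out
candidate 5: (m,n)=(5,22) → π∥ = 5+22·τ ≈ 119.23681, π⊥ = 5+22·τ' ≈ 0.76319 ∈ [0.4, 0.8) ⇒ IN Λ
candidate 6: (m,n)=(3,7) → π∥ = 3+7·τ ≈ 39.34808, π⊥ = 3+7·τ' ≈ 1.65192 ∉ [0.4, 0.8) ⇒ out

3, 5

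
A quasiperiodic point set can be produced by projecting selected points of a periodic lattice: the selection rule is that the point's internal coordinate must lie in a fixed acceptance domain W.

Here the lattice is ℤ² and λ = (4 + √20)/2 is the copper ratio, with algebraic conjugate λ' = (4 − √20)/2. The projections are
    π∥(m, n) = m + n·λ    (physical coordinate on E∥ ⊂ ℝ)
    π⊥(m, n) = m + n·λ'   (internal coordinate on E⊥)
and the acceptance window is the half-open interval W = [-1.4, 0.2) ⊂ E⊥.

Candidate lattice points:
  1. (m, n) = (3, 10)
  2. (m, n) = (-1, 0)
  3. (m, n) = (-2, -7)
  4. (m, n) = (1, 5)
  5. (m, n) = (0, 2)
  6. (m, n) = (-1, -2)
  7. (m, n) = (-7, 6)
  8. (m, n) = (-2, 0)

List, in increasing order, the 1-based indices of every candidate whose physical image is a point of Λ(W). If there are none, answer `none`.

λ' = (4−√20)/2 ≈ -0.236068.
candidate 1: (m,n)=(3,10) → π∥ = 3+10·λ ≈ 45.360680, π⊥ = 3+10·λ' ≈ 0.639320 ∉ [-1.4, 0.2) ⇒ out
candidate 2: (m,n)=(-1,0) → π∥ = -1+0·λ ≈ -1.000000, π⊥ = -1+0·λ' ≈ -1.000000 ∈ [-1.4, 0.2) ⇒ IN Λ
candidate 3: (m,n)=(-2,-7) → π∥ = -2-7·λ ≈ -31.652476, π⊥ = -2-7·λ' ≈ -0.347524 ∈ [-1.4, 0.2) ⇒ IN Λ
candidate 4: (m,n)=(1,5) → π∥ = 1+5·λ ≈ 22.180340, π⊥ = 1+5·λ' ≈ -0.180340 ∈ [-1.4, 0.2) ⇒ IN Λ
candidate 5: (m,n)=(0,2) → π∥ = 0+2·λ ≈ 8.472136, π⊥ = 0+2·λ' ≈ -0.472136 ∈ [-1.4, 0.2) ⇒ IN Λ
candidate 6: (m,n)=(-1,-2) → π∥ = -1-2·λ ≈ -9.472136, π⊥ = -1-2·λ' ≈ -0.527864 ∈ [-1.4, 0.2) ⇒ IN Λ
candidate 7: (m,n)=(-7,6) → π∥ = -7+6·λ ≈ 18.416408, π⊥ = -7+6·λ' ≈ -8.416408 ∉ [-1.4, 0.2) ⇒ out
candidate 8: (m,n)=(-2,0) → π∥ = -2+0·λ ≈ -2.000000, π⊥ = -2+0·λ' ≈ -2.000000 ∉ [-1.4, 0.2) ⇒ out

2, 3, 4, 5, 6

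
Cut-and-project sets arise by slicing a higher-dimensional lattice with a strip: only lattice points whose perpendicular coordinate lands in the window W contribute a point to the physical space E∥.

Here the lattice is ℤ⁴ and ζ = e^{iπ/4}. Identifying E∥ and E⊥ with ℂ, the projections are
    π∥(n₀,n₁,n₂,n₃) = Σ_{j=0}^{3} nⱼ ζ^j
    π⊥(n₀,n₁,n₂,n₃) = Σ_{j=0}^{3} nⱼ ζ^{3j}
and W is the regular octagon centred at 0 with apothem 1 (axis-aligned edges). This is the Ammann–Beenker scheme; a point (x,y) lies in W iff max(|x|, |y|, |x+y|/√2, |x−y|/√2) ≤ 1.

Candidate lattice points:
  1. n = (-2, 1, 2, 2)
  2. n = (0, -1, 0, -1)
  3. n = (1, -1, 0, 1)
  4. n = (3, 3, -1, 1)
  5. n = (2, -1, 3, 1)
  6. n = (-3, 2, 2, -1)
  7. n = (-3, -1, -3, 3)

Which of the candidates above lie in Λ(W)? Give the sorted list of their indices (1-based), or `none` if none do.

π⊥(n) = n₀ + n₁ζ³ + n₂ζ⁶ + n₃ζ⁹ where ζ = e^{iπ/4}.
#1 (-2, 1, 2, 2): internal (-1.292893, 0.121320); octagon support 1.292893 vs apothem 1 → ∉ W
#2 (0, -1, 0, -1): internal (0.000000, -1.414214); octagon support 1.414214 vs apothem 1 → ∉ W
#3 (1, -1, 0, 1): internal (2.414214, 0.000000); octagon support 2.414214 vs apothem 1 → ∉ W
#4 (3, 3, -1, 1): internal (1.585786, 3.828427); octagon support 3.828427 vs apothem 1 → ∉ W
#5 (2, -1, 3, 1): internal (3.414214, -3.000000); octagon support 4.535534 vs apothem 1 → ∉ W
#6 (-3, 2, 2, -1): internal (-5.121320, -1.292893); octagon support 5.121320 vs apothem 1 → ∉ W
#7 (-3, -1, -3, 3): internal (-0.171573, 4.414214); octagon support 4.414214 vs apothem 1 → ∉ W

none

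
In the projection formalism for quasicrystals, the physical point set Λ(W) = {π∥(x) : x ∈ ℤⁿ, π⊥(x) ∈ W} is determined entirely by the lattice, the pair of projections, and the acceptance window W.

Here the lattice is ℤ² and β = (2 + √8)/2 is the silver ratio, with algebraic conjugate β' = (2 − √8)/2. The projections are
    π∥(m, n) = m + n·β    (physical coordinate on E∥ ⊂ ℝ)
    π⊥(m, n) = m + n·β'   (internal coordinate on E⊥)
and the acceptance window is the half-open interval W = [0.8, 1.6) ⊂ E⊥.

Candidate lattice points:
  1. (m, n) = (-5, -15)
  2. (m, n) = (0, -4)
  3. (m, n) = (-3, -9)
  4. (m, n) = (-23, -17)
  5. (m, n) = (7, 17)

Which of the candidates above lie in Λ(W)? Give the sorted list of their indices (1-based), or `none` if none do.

β' = (2−√8)/2 ≈ -0.41421.
candidate 1: (m,n)=(-5,-15) → π∥ = -5-15·β ≈ -41.21320, π⊥ = -5-15·β' ≈ 1.21320 ∈ [0.8, 1.6) ⇒ IN Λ
candidate 2: (m,n)=(0,-4) → π∥ = 0-4·β ≈ -9.65685, π⊥ = 0-4·β' ≈ 1.65685 ∉ [0.8, 1.6) ⇒ out
candidate 3: (m,n)=(-3,-9) → π∥ = -3-9·β ≈ -24.72792, π⊥ = -3-9·β' ≈ 0.72792 ∉ [0.8, 1.6) ⇒ out
candidate 4: (m,n)=(-23,-17) → π∥ = -23-17·β ≈ -64.04163, π⊥ = -23-17·β' ≈ -15.95837 ∉ [0.8, 1.6) ⇒ out
candidate 5: (m,n)=(7,17) → π∥ = 7+17·β ≈ 48.04163, π⊥ = 7+17·β' ≈ -0.04163 ∉ [0.8, 1.6) ⇒ out

1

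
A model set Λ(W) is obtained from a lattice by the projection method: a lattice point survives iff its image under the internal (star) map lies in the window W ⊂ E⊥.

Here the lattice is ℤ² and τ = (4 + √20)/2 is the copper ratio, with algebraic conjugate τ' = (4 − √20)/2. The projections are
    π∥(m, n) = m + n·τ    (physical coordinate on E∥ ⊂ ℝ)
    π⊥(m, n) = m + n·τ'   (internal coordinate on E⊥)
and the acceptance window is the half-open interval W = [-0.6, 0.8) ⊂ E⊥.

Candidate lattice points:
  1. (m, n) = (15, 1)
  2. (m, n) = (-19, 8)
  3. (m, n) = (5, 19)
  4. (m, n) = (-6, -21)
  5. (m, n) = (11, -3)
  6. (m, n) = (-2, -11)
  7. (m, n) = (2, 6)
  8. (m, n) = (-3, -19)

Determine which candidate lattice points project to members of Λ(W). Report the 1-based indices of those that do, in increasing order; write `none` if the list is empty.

3, 6, 7

Compute τ' = (4−√20)/2 = -0.23607, so π⊥(m,n) = m -0.23607·n.
#1 (15,1): internal coord 15 + (1)·τ' = +14.76393; +14.76393 ∉ [-0.6, 0.8) → out
#2 (-19,8): internal coord -19 + (8)·τ' = -20.88854; -20.88854 ∉ [-0.6, 0.8) → out
#3 (5,19): internal coord 5 + (19)·τ' = +0.51471; +0.51471 ∈ [-0.6, 0.8) → IN Λ
#4 (-6,-21): internal coord -6 + (-21)·τ' = -1.04257; -1.04257 ∉ [-0.6, 0.8) → out
#5 (11,-3): internal coord 11 + (-3)·τ' = +11.70820; +11.70820 ∉ [-0.6, 0.8) → out
#6 (-2,-11): internal coord -2 + (-11)·τ' = +0.59675; +0.59675 ∈ [-0.6, 0.8) → IN Λ
#7 (2,6): internal coord 2 + (6)·τ' = +0.58359; +0.58359 ∈ [-0.6, 0.8) → IN Λ
#8 (-3,-19): internal coord -3 + (-19)·τ' = +1.48529; +1.48529 ∉ [-0.6, 0.8) → out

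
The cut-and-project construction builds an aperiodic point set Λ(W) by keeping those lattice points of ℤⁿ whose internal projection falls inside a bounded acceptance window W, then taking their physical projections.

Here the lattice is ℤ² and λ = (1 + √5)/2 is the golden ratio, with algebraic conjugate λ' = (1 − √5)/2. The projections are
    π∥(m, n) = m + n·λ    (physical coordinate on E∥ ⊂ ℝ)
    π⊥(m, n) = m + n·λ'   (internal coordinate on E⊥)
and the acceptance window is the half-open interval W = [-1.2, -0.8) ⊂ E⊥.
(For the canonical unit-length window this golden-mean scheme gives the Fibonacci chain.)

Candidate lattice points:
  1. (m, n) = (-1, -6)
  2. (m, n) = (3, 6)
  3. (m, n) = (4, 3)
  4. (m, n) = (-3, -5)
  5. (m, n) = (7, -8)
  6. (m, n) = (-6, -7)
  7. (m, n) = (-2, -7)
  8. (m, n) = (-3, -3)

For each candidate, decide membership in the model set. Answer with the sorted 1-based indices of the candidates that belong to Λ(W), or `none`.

λ' = (1−√5)/2 ≈ -0.61803.
candidate 1: (m,n)=(-1,-6) → π∥ = -1-6·λ ≈ -10.70820, π⊥ = -1-6·λ' ≈ 2.70820 ∉ [-1.2, -0.8) ⇒ out
candidate 2: (m,n)=(3,6) → π∥ = 3+6·λ ≈ 12.70820, π⊥ = 3+6·λ' ≈ -0.70820 ∉ [-1.2, -0.8) ⇒ out
candidate 3: (m,n)=(4,3) → π∥ = 4+3·λ ≈ 8.85410, π⊥ = 4+3·λ' ≈ 2.14590 ∉ [-1.2, -0.8) ⇒ out
candidate 4: (m,n)=(-3,-5) → π∥ = -3-5·λ ≈ -11.09017, π⊥ = -3-5·λ' ≈ 0.09017 ∉ [-1.2, -0.8) ⇒ out
candidate 5: (m,n)=(7,-8) → π∥ = 7-8·λ ≈ -5.94427, π⊥ = 7-8·λ' ≈ 11.94427 ∉ [-1.2, -0.8) ⇒ out
candidate 6: (m,n)=(-6,-7) → π∥ = -6-7·λ ≈ -17.32624, π⊥ = -6-7·λ' ≈ -1.67376 ∉ [-1.2, -0.8) ⇒ out
candidate 7: (m,n)=(-2,-7) → π∥ = -2-7·λ ≈ -13.32624, π⊥ = -2-7·λ' ≈ 2.32624 ∉ [-1.2, -0.8) ⇒ out
candidate 8: (m,n)=(-3,-3) → π∥ = -3-3·λ ≈ -7.85410, π⊥ = -3-3·λ' ≈ -1.14590 ∈ [-1.2, -0.8) ⇒ IN Λ

8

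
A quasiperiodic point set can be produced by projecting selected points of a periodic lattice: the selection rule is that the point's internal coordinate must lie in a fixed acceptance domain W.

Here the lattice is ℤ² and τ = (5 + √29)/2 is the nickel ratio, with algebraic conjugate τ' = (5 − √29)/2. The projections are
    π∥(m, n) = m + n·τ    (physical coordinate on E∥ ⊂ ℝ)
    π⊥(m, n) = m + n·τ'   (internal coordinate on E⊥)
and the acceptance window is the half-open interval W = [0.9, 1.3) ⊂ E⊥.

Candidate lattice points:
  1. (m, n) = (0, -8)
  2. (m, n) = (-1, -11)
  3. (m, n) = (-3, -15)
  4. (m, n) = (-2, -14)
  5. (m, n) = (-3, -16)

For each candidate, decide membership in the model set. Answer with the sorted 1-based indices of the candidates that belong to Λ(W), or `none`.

2

τ' = (5−√29)/2 ≈ -0.1926.
#1 (0,-8): internal coord 0 + (-8)·τ' = +1.5407; +1.5407 ∉ [0.9, 1.3) → out
#2 (-1,-11): internal coord -1 + (-11)·τ' = +1.1184; +1.1184 ∈ [0.9, 1.3) → IN Λ
#3 (-3,-15): internal coord -3 + (-15)·τ' = -0.1113; -0.1113 ∉ [0.9, 1.3) → out
#4 (-2,-14): internal coord -2 + (-14)·τ' = +0.6962; +0.6962 ∉ [0.9, 1.3) → out
#5 (-3,-16): internal coord -3 + (-16)·τ' = +0.0813; +0.0813 ∉ [0.9, 1.3) → out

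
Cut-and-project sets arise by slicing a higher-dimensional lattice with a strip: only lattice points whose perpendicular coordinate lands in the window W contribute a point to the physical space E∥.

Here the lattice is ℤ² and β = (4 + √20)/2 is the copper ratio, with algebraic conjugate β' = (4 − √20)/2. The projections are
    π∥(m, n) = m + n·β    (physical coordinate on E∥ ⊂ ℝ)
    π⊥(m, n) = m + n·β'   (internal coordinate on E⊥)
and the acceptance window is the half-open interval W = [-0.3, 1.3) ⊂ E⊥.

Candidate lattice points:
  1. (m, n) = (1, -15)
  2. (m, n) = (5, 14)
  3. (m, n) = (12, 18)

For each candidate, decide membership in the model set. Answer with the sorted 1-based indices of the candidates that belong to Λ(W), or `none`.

none

Numerically β ≈ 4.2361 and β' = −1/β ≈ -0.2361.
[1] lift (1,-15): star map gives 4.5410; window check -0.3 ≤ 4.5410 < 1.3 is false → out
[2] lift (5,14): star map gives 1.6950; window check -0.3 ≤ 1.6950 < 1.3 is false → out
[3] lift (12,18): star map gives 7.7508; window check -0.3 ≤ 7.7508 < 1.3 is false → out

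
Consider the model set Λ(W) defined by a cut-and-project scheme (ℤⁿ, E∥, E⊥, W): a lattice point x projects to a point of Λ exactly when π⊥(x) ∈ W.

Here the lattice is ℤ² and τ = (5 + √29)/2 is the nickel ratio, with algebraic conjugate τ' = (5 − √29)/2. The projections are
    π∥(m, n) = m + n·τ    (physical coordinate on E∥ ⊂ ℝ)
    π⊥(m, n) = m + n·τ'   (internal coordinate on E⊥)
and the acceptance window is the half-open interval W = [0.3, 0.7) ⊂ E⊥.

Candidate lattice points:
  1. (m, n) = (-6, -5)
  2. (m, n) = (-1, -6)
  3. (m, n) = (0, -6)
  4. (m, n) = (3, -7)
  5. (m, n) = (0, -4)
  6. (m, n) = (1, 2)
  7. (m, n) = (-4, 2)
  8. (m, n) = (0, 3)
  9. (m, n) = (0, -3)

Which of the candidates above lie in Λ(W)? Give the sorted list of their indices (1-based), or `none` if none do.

6, 9

τ' = (5−√29)/2 ≈ -0.19258.
#1 (-6,-5): internal coord -6 + (-5)·τ' = -5.03709; -5.03709 ∉ [0.3, 0.7) → out
#2 (-1,-6): internal coord -1 + (-6)·τ' = +0.15549; +0.15549 ∉ [0.3, 0.7) → out
#3 (0,-6): internal coord 0 + (-6)·τ' = +1.15549; +1.15549 ∉ [0.3, 0.7) → out
#4 (3,-7): internal coord 3 + (-7)·τ' = +4.34808; +4.34808 ∉ [0.3, 0.7) → out
#5 (0,-4): internal coord 0 + (-4)·τ' = +0.77033; +0.77033 ∉ [0.3, 0.7) → out
#6 (1,2): internal coord 1 + (2)·τ' = +0.61484; +0.61484 ∈ [0.3, 0.7) → IN Λ
#7 (-4,2): internal coord -4 + (2)·τ' = -4.38516; -4.38516 ∉ [0.3, 0.7) → out
#8 (0,3): internal coord 0 + (3)·τ' = -0.57775; -0.57775 ∉ [0.3, 0.7) → out
#9 (0,-3): internal coord 0 + (-3)·τ' = +0.57775; +0.57775 ∈ [0.3, 0.7) → IN Λ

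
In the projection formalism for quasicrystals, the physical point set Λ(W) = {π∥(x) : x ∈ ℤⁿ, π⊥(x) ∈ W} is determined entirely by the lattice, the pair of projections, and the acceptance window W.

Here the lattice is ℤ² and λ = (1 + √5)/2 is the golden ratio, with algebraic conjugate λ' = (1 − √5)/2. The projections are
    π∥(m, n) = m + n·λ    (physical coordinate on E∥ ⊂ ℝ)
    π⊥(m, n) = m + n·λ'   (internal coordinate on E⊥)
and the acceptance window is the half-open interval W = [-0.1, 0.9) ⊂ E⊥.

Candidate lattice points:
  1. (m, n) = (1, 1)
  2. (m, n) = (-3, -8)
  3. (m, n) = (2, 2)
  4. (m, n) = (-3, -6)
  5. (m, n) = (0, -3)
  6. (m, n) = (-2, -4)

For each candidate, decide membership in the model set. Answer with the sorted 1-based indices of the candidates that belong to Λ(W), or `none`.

Compute λ' = (1−√5)/2 = -0.6180, so π⊥(m,n) = m -0.6180·n.
#1 (1,1): internal coord 1 + (1)·λ' = +0.3820; +0.3820 ∈ [-0.1, 0.9) → IN Λ
#2 (-3,-8): internal coord -3 + (-8)·λ' = +1.9443; +1.9443 ∉ [-0.1, 0.9) → out
#3 (2,2): internal coord 2 + (2)·λ' = +0.7639; +0.7639 ∈ [-0.1, 0.9) → IN Λ
#4 (-3,-6): internal coord -3 + (-6)·λ' = +0.7082; +0.7082 ∈ [-0.1, 0.9) → IN Λ
#5 (0,-3): internal coord 0 + (-3)·λ' = +1.8541; +1.8541 ∉ [-0.1, 0.9) → out
#6 (-2,-4): internal coord -2 + (-4)·λ' = +0.4721; +0.4721 ∈ [-0.1, 0.9) → IN Λ

1, 3, 4, 6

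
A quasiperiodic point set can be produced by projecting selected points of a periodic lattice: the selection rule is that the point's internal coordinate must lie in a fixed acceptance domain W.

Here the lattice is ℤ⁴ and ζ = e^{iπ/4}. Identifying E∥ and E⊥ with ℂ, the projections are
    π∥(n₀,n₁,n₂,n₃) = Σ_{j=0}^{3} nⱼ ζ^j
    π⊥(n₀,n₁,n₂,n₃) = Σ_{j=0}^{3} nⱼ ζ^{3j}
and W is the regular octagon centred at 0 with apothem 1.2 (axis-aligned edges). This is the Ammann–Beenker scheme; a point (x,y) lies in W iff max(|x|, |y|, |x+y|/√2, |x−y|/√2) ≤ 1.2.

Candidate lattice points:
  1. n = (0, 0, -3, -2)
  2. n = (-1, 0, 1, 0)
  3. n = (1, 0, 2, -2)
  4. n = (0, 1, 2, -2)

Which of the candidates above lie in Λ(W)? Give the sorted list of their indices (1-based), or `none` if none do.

Internal map: ζ^{3j} for j=0..3 gives (1,0), (−√2/2,√2/2), (0,−1), (√2/2,√2/2).
candidate 1: n = (0, 0, -3, -2) → π⊥ ≈ (-1.414214, +1.585786); max(|x|,|y|,|x±y|/√2) = 2.121320 > 1.2 ⇒ ∉ W
candidate 2: n = (-1, 0, 1, 0) → π⊥ ≈ (-1.000000, -1.000000); max(|x|,|y|,|x±y|/√2) = 1.414214 > 1.2 ⇒ ∉ W
candidate 3: n = (1, 0, 2, -2) → π⊥ ≈ (-0.414214, -3.414214); max(|x|,|y|,|x±y|/√2) = 3.414214 > 1.2 ⇒ ∉ W
candidate 4: n = (0, 1, 2, -2) → π⊥ ≈ (-2.121320, -2.707107); max(|x|,|y|,|x±y|/√2) = 3.414214 > 1.2 ⇒ ∉ W

none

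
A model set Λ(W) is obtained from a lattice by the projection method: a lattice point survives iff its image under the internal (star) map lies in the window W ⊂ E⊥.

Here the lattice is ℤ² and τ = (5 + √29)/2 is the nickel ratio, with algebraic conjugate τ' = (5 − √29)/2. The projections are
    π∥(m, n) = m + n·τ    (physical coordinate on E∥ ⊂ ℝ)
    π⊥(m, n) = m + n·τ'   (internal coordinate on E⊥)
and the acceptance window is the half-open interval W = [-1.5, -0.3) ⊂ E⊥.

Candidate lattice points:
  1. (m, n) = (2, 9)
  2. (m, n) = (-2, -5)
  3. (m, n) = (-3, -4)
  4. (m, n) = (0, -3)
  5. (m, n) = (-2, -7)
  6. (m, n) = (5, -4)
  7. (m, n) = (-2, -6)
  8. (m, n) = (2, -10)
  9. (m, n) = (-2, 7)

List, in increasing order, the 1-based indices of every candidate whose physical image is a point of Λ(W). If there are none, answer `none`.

2, 5, 7

Numerically τ ≈ 5.19258 and τ' = −1/τ ≈ -0.19258.
candidate 1: (m,n)=(2,9) → π∥ = 2+9·τ ≈ 48.73324, π⊥ = 2+9·τ' ≈ 0.26676 ∉ [-1.5, -0.3) ⇒ out
candidate 2: (m,n)=(-2,-5) → π∥ = -2-5·τ ≈ -27.96291, π⊥ = -2-5·τ' ≈ -1.03709 ∈ [-1.5, -0.3) ⇒ IN Λ
candidate 3: (m,n)=(-3,-4) → π∥ = -3-4·τ ≈ -23.77033, π⊥ = -3-4·τ' ≈ -2.22967 ∉ [-1.5, -0.3) ⇒ out
candidate 4: (m,n)=(0,-3) → π∥ = 0-3·τ ≈ -15.57775, π⊥ = 0-3·τ' ≈ 0.57775 ∉ [-1.5, -0.3) ⇒ out
candidate 5: (m,n)=(-2,-7) → π∥ = -2-7·τ ≈ -38.34808, π⊥ = -2-7·τ' ≈ -0.65192 ∈ [-1.5, -0.3) ⇒ IN Λ
candidate 6: (m,n)=(5,-4) → π∥ = 5-4·τ ≈ -15.77033, π⊥ = 5-4·τ' ≈ 5.77033 ∉ [-1.5, -0.3) ⇒ out
candidate 7: (m,n)=(-2,-6) → π∥ = -2-6·τ ≈ -33.15549, π⊥ = -2-6·τ' ≈ -0.84451 ∈ [-1.5, -0.3) ⇒ IN Λ
candidate 8: (m,n)=(2,-10) → π∥ = 2-10·τ ≈ -49.92582, π⊥ = 2-10·τ' ≈ 3.92582 ∉ [-1.5, -0.3) ⇒ out
candidate 9: (m,n)=(-2,7) → π∥ = -2+7·τ ≈ 34.34808, π⊥ = -2+7·τ' ≈ -3.34808 ∉ [-1.5, -0.3) ⇒ out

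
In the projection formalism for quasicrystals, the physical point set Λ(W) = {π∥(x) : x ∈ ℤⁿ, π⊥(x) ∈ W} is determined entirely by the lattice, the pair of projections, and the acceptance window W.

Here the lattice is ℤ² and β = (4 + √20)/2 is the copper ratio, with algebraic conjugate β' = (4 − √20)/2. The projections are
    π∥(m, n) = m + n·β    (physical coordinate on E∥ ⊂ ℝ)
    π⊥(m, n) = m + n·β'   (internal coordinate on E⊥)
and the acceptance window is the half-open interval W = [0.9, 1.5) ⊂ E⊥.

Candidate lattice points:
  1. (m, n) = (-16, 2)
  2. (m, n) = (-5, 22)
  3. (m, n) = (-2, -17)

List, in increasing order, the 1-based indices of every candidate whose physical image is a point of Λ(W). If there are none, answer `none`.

none

β' = (4−√20)/2 ≈ -0.23607.
[1] lift (-16,2): star map gives -16.47214; window check 0.9 ≤ -16.47214 < 1.5 is false → out
[2] lift (-5,22): star map gives -10.19350; window check 0.9 ≤ -10.19350 < 1.5 is false → out
[3] lift (-2,-17): star map gives 2.01316; window check 0.9 ≤ 2.01316 < 1.5 is false → out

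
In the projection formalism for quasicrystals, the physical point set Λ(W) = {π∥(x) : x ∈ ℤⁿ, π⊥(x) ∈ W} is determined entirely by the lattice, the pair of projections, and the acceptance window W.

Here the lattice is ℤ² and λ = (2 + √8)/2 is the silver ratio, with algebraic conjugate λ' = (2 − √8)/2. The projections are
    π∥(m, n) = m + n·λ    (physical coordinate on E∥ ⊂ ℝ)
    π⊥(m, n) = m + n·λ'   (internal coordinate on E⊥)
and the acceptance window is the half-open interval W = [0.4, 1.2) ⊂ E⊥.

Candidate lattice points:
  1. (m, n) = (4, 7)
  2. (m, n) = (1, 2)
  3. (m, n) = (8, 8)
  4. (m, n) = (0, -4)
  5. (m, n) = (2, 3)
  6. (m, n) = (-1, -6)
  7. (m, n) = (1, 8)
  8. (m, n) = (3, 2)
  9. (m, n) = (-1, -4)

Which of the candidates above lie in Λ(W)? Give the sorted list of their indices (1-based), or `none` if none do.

Numerically λ ≈ 2.41421 and λ' = −1/λ ≈ -0.41421.
candidate 1: (m,n)=(4,7) → π∥ = 4+7·λ ≈ 20.89949, π⊥ = 4+7·λ' ≈ 1.10051 ∈ [0.4, 1.2) ⇒ IN Λ
candidate 2: (m,n)=(1,2) → π∥ = 1+2·λ ≈ 5.82843, π⊥ = 1+2·λ' ≈ 0.17157 ∉ [0.4, 1.2) ⇒ out
candidate 3: (m,n)=(8,8) → π∥ = 8+8·λ ≈ 27.31371, π⊥ = 8+8·λ' ≈ 4.68629 ∉ [0.4, 1.2) ⇒ out
candidate 4: (m,n)=(0,-4) → π∥ = 0-4·λ ≈ -9.65685, π⊥ = 0-4·λ' ≈ 1.65685 ∉ [0.4, 1.2) ⇒ out
candidate 5: (m,n)=(2,3) → π∥ = 2+3·λ ≈ 9.24264, π⊥ = 2+3·λ' ≈ 0.75736 ∈ [0.4, 1.2) ⇒ IN Λ
candidate 6: (m,n)=(-1,-6) → π∥ = -1-6·λ ≈ -15.48528, π⊥ = -1-6·λ' ≈ 1.48528 ∉ [0.4, 1.2) ⇒ out
candidate 7: (m,n)=(1,8) → π∥ = 1+8·λ ≈ 20.31371, π⊥ = 1+8·λ' ≈ -2.31371 ∉ [0.4, 1.2) ⇒ out
candidate 8: (m,n)=(3,2) → π∥ = 3+2·λ ≈ 7.82843, π⊥ = 3+2·λ' ≈ 2.17157 ∉ [0.4, 1.2) ⇒ out
candidate 9: (m,n)=(-1,-4) → π∥ = -1-4·λ ≈ -10.65685, π⊥ = -1-4·λ' ≈ 0.65685 ∈ [0.4, 1.2) ⇒ IN Λ

1, 5, 9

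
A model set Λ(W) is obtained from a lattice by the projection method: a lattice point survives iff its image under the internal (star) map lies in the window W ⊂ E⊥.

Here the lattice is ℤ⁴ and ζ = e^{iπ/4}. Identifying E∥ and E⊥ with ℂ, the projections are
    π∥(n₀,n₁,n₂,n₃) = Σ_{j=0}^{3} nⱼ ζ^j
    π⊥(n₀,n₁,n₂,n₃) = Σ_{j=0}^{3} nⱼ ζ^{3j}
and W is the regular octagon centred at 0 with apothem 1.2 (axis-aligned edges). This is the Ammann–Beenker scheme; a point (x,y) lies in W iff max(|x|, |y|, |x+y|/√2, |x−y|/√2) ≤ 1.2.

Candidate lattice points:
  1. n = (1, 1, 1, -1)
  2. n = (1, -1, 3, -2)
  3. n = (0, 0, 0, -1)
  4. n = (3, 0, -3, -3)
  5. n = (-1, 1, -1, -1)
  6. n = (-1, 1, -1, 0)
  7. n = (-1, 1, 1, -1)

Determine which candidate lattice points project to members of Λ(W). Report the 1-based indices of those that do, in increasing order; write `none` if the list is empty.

π⊥(n) = n₀ + n₁ζ³ + n₂ζ⁶ + n₃ζ⁹ where ζ = e^{iπ/4}.
#1 (1, 1, 1, -1): internal (-0.414214, -1.000000); octagon support 1.000000 vs apothem 1.2 → ∈ W
#2 (1, -1, 3, -2): internal (0.292893, -5.121320); octagon support 5.121320 vs apothem 1.2 → ∉ W
#3 (0, 0, 0, -1): internal (-0.707107, -0.707107); octagon support 1.000000 vs apothem 1.2 → ∈ W
#4 (3, 0, -3, -3): internal (0.878680, 0.878680); octagon support 1.242641 vs apothem 1.2 → ∉ W
#5 (-1, 1, -1, -1): internal (-2.414214, 1.000000); octagon support 2.414214 vs apothem 1.2 → ∉ W
#6 (-1, 1, -1, 0): internal (-1.707107, 1.707107); octagon support 2.414214 vs apothem 1.2 → ∉ W
#7 (-1, 1, 1, -1): internal (-2.414214, -1.000000); octagon support 2.414214 vs apothem 1.2 → ∉ W

1, 3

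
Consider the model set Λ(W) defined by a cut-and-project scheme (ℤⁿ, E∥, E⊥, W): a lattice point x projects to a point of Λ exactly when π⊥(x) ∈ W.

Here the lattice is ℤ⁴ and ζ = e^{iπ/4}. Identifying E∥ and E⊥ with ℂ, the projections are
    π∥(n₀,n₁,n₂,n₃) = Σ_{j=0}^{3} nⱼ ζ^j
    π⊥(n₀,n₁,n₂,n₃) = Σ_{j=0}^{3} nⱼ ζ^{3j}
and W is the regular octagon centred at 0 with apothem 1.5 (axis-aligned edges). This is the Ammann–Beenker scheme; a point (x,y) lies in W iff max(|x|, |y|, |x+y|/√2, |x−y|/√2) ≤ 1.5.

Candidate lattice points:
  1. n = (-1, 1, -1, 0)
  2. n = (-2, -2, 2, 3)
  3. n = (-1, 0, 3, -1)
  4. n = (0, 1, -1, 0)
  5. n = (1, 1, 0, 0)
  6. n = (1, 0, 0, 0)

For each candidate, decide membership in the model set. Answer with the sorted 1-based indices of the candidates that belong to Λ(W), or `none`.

5, 6

π⊥(n) = n₀ + n₁ζ³ + n₂ζ⁶ + n₃ζ⁹ where ζ = e^{iπ/4}.
#1 (-1, 1, -1, 0): internal (-1.7071, 1.7071); octagon support 2.4142 vs apothem 1.5 → ∉ W
#2 (-2, -2, 2, 3): internal (1.5355, -1.2929); octagon support 2.0000 vs apothem 1.5 → ∉ W
#3 (-1, 0, 3, -1): internal (-1.7071, -3.7071); octagon support 3.8284 vs apothem 1.5 → ∉ W
#4 (0, 1, -1, 0): internal (-0.7071, 1.7071); octagon support 1.7071 vs apothem 1.5 → ∉ W
#5 (1, 1, 0, 0): internal (0.2929, 0.7071); octagon support 0.7071 vs apothem 1.5 → ∈ W
#6 (1, 0, 0, 0): internal (1.0000, 0.0000); octagon support 1.0000 vs apothem 1.5 → ∈ W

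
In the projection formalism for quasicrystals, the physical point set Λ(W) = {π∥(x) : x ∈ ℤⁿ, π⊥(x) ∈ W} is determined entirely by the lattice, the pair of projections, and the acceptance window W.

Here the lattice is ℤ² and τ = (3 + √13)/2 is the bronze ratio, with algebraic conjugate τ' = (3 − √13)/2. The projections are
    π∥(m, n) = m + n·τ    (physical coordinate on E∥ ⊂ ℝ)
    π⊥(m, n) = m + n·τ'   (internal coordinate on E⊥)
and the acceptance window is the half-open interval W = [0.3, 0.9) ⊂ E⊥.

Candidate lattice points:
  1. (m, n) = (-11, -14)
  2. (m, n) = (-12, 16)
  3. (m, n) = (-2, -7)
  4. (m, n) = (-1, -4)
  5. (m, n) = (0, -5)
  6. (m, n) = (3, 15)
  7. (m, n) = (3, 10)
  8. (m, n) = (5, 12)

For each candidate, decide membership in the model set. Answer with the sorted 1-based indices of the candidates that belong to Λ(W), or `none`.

Numerically τ ≈ 3.30278 and τ' = −1/τ ≈ -0.30278.
#1 (-11,-14): internal coord -11 + (-14)·τ' = -6.76114; -6.76114 ∉ [0.3, 0.9) → out
#2 (-12,16): internal coord -12 + (16)·τ' = -16.84441; -16.84441 ∉ [0.3, 0.9) → out
#3 (-2,-7): internal coord -2 + (-7)·τ' = +0.11943; +0.11943 ∉ [0.3, 0.9) → out
#4 (-1,-4): internal coord -1 + (-4)·τ' = +0.21110; +0.21110 ∉ [0.3, 0.9) → out
#5 (0,-5): internal coord 0 + (-5)·τ' = +1.51388; +1.51388 ∉ [0.3, 0.9) → out
#6 (3,15): internal coord 3 + (15)·τ' = -1.54163; -1.54163 ∉ [0.3, 0.9) → out
#7 (3,10): internal coord 3 + (10)·τ' = -0.02776; -0.02776 ∉ [0.3, 0.9) → out
#8 (5,12): internal coord 5 + (12)·τ' = +1.36669; +1.36669 ∉ [0.3, 0.9) → out

none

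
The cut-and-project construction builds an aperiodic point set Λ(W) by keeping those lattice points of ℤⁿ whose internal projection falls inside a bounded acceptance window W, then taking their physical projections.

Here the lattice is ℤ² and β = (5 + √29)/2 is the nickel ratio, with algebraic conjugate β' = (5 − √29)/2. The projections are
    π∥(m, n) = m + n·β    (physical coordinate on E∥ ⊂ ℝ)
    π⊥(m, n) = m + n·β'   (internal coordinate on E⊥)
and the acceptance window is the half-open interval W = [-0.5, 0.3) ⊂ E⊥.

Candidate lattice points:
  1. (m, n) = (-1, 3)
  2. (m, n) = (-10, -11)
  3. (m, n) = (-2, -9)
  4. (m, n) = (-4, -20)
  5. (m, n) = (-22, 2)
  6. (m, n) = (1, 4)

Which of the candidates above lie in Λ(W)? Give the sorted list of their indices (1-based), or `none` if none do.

Compute β' = (5−√29)/2 = -0.1926, so π⊥(m,n) = m -0.1926·n.
candidate 1: (m,n)=(-1,3) → π∥ = -1+3·β ≈ 14.5777, π⊥ = -1+3·β' ≈ -1.5777 ∉ [-0.5, 0.3) ⇒ out
candidate 2: (m,n)=(-10,-11) → π∥ = -10-11·β ≈ -67.1184, π⊥ = -10-11·β' ≈ -7.8816 ∉ [-0.5, 0.3) ⇒ out
candidate 3: (m,n)=(-2,-9) → π∥ = -2-9·β ≈ -48.7332, π⊥ = -2-9·β' ≈ -0.2668 ∈ [-0.5, 0.3) ⇒ IN Λ
candidate 4: (m,n)=(-4,-20) → π∥ = -4-20·β ≈ -107.8516, π⊥ = -4-20·β' ≈ -0.1484 ∈ [-0.5, 0.3) ⇒ IN Λ
candidate 5: (m,n)=(-22,2) → π∥ = -22+2·β ≈ -11.6148, π⊥ = -22+2·β' ≈ -22.3852 ∉ [-0.5, 0.3) ⇒ out
candidate 6: (m,n)=(1,4) → π∥ = 1+4·β ≈ 21.7703, π⊥ = 1+4·β' ≈ 0.2297 ∈ [-0.5, 0.3) ⇒ IN Λ

3, 4, 6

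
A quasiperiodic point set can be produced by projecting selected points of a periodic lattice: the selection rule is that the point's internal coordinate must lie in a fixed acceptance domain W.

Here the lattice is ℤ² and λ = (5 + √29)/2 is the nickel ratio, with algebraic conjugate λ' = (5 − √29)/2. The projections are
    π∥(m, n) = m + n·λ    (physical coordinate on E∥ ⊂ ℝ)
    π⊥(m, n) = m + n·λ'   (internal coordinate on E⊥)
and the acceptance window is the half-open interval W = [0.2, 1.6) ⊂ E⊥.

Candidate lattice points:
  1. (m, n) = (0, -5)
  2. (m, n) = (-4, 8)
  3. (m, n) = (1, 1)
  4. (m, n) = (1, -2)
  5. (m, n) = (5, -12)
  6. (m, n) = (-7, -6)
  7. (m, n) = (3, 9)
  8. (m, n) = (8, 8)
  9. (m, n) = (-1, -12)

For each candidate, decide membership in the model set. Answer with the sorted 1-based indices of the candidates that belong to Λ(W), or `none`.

λ' = (5−√29)/2 ≈ -0.1926.
candidate 1: (m,n)=(0,-5) → π∥ = 0-5·λ ≈ -25.9629, π⊥ = 0-5·λ' ≈ 0.9629 ∈ [0.2, 1.6) ⇒ IN Λ
candidate 2: (m,n)=(-4,8) → π∥ = -4+8·λ ≈ 37.5407, π⊥ = -4+8·λ' ≈ -5.5407 ∉ [0.2, 1.6) ⇒ out
candidate 3: (m,n)=(1,1) → π∥ = 1+1·λ ≈ 6.1926, π⊥ = 1+1·λ' ≈ 0.8074 ∈ [0.2, 1.6) ⇒ IN Λ
candidate 4: (m,n)=(1,-2) → π∥ = 1-2·λ ≈ -9.3852, π⊥ = 1-2·λ' ≈ 1.3852 ∈ [0.2, 1.6) ⇒ IN Λ
candidate 5: (m,n)=(5,-12) → π∥ = 5-12·λ ≈ -57.3110, π⊥ = 5-12·λ' ≈ 7.3110 ∉ [0.2, 1.6) ⇒ out
candidate 6: (m,n)=(-7,-6) → π∥ = -7-6·λ ≈ -38.1555, π⊥ = -7-6·λ' ≈ -5.8445 ∉ [0.2, 1.6) ⇒ out
candidate 7: (m,n)=(3,9) → π∥ = 3+9·λ ≈ 49.7332, π⊥ = 3+9·λ' ≈ 1.2668 ∈ [0.2, 1.6) ⇒ IN Λ
candidate 8: (m,n)=(8,8) → π∥ = 8+8·λ ≈ 49.5407, π⊥ = 8+8·λ' ≈ 6.4593 ∉ [0.2, 1.6) ⇒ out
candidate 9: (m,n)=(-1,-12) → π∥ = -1-12·λ ≈ -63.3110, π⊥ = -1-12·λ' ≈ 1.3110 ∈ [0.2, 1.6) ⇒ IN Λ

1, 3, 4, 7, 9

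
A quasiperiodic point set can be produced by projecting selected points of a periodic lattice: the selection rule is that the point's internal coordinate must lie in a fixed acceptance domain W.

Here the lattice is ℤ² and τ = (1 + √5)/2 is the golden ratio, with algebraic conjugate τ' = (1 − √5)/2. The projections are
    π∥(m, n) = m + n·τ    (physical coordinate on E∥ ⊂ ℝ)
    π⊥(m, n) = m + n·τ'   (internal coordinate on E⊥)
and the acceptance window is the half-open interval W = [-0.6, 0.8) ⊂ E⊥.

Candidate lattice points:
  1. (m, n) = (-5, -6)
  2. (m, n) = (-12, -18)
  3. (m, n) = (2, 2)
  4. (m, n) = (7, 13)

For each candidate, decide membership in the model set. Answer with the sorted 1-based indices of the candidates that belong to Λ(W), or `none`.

3

τ' = (1−√5)/2 ≈ -0.618034.
[1] lift (-5,-6): star map gives -1.291796; window check -0.6 ≤ -1.291796 < 0.8 is false → out
[2] lift (-12,-18): star map gives -0.875388; window check -0.6 ≤ -0.875388 < 0.8 is false → out
[3] lift (2,2): star map gives 0.763932; window check -0.6 ≤ 0.763932 < 0.8 is true → IN Λ
[4] lift (7,13): star map gives -1.034442; window check -0.6 ≤ -1.034442 < 0.8 is false → out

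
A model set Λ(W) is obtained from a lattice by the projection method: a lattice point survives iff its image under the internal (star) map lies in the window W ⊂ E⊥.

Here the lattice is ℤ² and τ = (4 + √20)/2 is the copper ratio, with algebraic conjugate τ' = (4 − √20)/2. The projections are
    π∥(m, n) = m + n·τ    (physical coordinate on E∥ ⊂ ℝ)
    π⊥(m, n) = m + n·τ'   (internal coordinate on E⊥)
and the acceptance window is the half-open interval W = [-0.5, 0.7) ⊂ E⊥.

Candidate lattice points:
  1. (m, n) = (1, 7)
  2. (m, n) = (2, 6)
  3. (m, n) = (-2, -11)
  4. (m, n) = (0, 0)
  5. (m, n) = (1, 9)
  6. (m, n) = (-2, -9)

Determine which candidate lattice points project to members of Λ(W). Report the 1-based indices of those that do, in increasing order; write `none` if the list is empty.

Numerically τ ≈ 4.23607 and τ' = −1/τ ≈ -0.23607.
[1] lift (1,7): star map gives -0.65248; window check -0.5 ≤ -0.65248 < 0.7 is false → out
[2] lift (2,6): star map gives 0.58359; window check -0.5 ≤ 0.58359 < 0.7 is true → IN Λ
[3] lift (-2,-11): star map gives 0.59675; window check -0.5 ≤ 0.59675 < 0.7 is true → IN Λ
[4] lift (0,0): star map gives 0.00000; window check -0.5 ≤ 0.00000 < 0.7 is true → IN Λ
[5] lift (1,9): star map gives -1.12461; window check -0.5 ≤ -1.12461 < 0.7 is false → out
[6] lift (-2,-9): star map gives 0.12461; window check -0.5 ≤ 0.12461 < 0.7 is true → IN Λ

2, 3, 4, 6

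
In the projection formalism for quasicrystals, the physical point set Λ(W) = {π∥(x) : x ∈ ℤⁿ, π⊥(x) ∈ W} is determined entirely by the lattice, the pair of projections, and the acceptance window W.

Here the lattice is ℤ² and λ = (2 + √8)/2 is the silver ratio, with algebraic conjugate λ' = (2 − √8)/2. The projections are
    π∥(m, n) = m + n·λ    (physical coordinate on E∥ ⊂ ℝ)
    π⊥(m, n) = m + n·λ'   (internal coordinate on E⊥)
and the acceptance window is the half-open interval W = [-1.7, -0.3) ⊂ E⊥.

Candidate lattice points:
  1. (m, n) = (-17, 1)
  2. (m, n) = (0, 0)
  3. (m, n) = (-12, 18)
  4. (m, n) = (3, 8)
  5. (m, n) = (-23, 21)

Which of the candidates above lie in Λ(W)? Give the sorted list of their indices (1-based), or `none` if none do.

Numerically λ ≈ 2.414214 and λ' = −1/λ ≈ -0.414214.
[1] lift (-17,1): star map gives -17.414214; window check -1.7 ≤ -17.414214 < -0.3 is false → out
[2] lift (0,0): star map gives 0.000000; window check -1.7 ≤ 0.000000 < -0.3 is false → out
[3] lift (-12,18): star map gives -19.455844; window check -1.7 ≤ -19.455844 < -0.3 is false → out
[4] lift (3,8): star map gives -0.313708; window check -1.7 ≤ -0.313708 < -0.3 is true → IN Λ
[5] lift (-23,21): star map gives -31.698485; window check -1.7 ≤ -31.698485 < -0.3 is false → out

4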